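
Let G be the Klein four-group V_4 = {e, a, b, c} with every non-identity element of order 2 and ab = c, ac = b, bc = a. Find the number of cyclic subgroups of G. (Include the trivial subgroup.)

4

Each element a generates a cyclic subgroup ⟨a⟩; distinct elements may generate the same one (a cyclic group of order d has φ(d) generators).
Cyclic subgroups by order — order 1: 1; order 2: 3.
Total: 4.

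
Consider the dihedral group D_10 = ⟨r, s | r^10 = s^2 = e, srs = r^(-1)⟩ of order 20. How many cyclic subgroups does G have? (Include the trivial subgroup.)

Each element a generates a cyclic subgroup ⟨a⟩; distinct elements may generate the same one (a cyclic group of order d has φ(d) generators).
Cyclic subgroups by order — order 1: 1; order 2: 11; order 5: 1; order 10: 1.
Total: 14.

14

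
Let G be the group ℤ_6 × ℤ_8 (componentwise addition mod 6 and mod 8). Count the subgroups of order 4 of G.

|G| = 48 and 4 | 48, so subgroups of order 4 are possible by Lagrange.
The subgroups of order 4 are: {(0,0), (0,2), (0,4), (0,6)}; {(0,0), (0,4), (3,0), (3,4)}; {(0,0), (0,4), (3,2), (3,6)}.
So G has 3 subgroups of order 4.

3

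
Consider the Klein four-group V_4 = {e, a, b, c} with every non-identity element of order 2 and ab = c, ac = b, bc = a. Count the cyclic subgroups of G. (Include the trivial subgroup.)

Each element a generates a cyclic subgroup ⟨a⟩; distinct elements may generate the same one (a cyclic group of order d has φ(d) generators).
Cyclic subgroups by order — order 1: 1; order 2: 3.
Total: 4.

4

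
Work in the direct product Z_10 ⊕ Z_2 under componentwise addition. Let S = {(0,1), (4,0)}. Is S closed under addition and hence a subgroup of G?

The identity (0,0) ∉ S, so S is not a subgroup.

No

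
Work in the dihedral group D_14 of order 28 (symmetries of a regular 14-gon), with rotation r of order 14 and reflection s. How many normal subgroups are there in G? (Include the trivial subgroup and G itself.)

G has 28 subgroups. Checking conjugation-invariance by order — order 1: 1/1 normal; order 2: 1/15 normal; order 4: 0/7 normal; order 7: 1/1 normal; order 14: 3/3 normal; order 28: 1/1 normal.
Total normal subgroups: 7.

7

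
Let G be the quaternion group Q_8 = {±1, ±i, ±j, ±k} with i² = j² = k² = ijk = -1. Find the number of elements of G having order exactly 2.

1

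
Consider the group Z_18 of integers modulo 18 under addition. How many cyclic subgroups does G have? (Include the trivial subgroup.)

6

Each element a generates a cyclic subgroup ⟨a⟩; distinct elements may generate the same one (a cyclic group of order d has φ(d) generators).
Cyclic subgroups by order — order 1: 1; order 2: 1; order 3: 1; order 6: 1; order 9: 1; order 18: 1.
Total: 6.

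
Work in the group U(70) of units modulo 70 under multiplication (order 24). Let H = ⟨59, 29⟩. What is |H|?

12

|⟨59⟩| = 6 and |⟨29⟩| = 2, so |H| is a multiple of lcm(6, 2) = 6 and divides |G| = 24.
Closing under the operation: H = {1, 9, 11, 19, 29, 31, 39, 41, 51, 59, 61, 69}, so |H| = 12.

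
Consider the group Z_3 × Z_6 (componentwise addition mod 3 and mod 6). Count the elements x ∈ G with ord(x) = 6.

8

An element (a,b) has order lcm(ord(a), ord(b)); count pairs with lcm equal to 6.
Enumerating gives 8 such elements.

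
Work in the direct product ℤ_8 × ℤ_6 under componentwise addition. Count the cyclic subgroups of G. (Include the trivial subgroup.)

16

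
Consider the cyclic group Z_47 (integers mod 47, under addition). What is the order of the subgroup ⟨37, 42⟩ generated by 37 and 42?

47

|⟨37⟩| = 47 and |⟨42⟩| = 47, so |H| is a multiple of lcm(47, 47) = 47 and divides |G| = 47.
Closing {37, 42} under the group operation gives all of G, so |H| = 47.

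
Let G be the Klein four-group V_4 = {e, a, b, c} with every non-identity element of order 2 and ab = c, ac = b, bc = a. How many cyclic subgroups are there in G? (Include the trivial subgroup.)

4

Group the elements of G by the cyclic subgroup they generate; each cyclic subgroup of order d accounts for φ(d) elements.
Cyclic subgroups by order — order 1: 1; order 2: 3.
Total: 4.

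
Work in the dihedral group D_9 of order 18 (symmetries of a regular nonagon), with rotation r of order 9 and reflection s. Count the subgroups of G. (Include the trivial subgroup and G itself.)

16

|G| = 18, so by Lagrange every subgroup order divides 18. Divisors: 1, 2, 3, 6, 9, 18.
Subgroups by order — order 1: 1; order 2: 9; order 3: 1; order 6: 3; order 9: 1; order 18: 1.
Total: 1 + 9 + 1 + 3 + 1 + 1 = 16.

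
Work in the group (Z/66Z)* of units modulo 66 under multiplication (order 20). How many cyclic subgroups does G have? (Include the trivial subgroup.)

A cyclic subgroup of order d is generated by each of its φ(d) elements of order d, so the cyclic subgroups of order d number (#elements of order d)/φ(d).
Cyclic subgroups by order — order 1: 1; order 2: 3; order 5: 1; order 10: 3.
Total: 8.

8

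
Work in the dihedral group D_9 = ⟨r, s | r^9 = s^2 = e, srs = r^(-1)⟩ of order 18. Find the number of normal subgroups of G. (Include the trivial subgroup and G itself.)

4

G has 16 subgroups. Checking conjugation-invariance by order — order 1: 1/1 normal; order 2: 0/9 normal; order 3: 1/1 normal; order 6: 0/3 normal; order 9: 1/1 normal; order 18: 1/1 normal.
Total normal subgroups: 4.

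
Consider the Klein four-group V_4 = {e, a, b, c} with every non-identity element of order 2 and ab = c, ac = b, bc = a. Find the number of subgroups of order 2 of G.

|G| = 4 and 2 | 4, so subgroups of order 2 are possible by Lagrange.
The subgroups of order 2 are: {e, a}; {e, b}; {e, c}.
So G has 3 subgroups of order 2.

3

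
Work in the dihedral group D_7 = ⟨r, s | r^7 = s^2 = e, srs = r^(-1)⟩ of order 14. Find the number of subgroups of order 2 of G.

7

|G| = 14 and 2 | 14, so subgroups of order 2 are possible by Lagrange.
The subgroups of order 2 are: {e, r^2s}; {e, r^3s}; {e, r^4s}; {e, r^5s}; … (7 in all).
So G has 7 subgroups of order 2.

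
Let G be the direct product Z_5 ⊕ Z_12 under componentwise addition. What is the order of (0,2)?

6

The order of (0,2) in Z_5 × Z_12 is lcm(ord(0) in Z_5, ord(2) in Z_12).
ord(0) = 1 and ord(2) = 6, so |⟨(0,2)⟩| = lcm(1, 6) = 6.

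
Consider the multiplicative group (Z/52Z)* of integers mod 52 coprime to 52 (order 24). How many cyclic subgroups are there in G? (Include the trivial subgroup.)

A cyclic subgroup of order d is generated by each of its φ(d) elements of order d, so the cyclic subgroups of order d number (#elements of order d)/φ(d).
Cyclic subgroups by order — order 1: 1; order 2: 3; order 3: 1; order 4: 2; order 6: 3; order 12: 2.
Total: 12.

12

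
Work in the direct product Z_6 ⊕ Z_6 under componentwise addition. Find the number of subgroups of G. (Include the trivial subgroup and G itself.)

|G| = 36, so by Lagrange every subgroup order divides 36. Divisors: 1, 2, 3, 4, 6, 9, 12, 18, 36.
Subgroups by order — order 1: 1; order 2: 3; order 3: 4; order 4: 1; order 6: 12; order 9: 1; order 12: 4; order 18: 3; order 36: 1.
Total: 1 + 3 + 4 + 1 + 12 + 1 + 4 + 3 + 1 = 30.

30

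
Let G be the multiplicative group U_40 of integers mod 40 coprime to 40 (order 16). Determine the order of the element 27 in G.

Compute successive powers of 27 mod 40: 27, 9, 3, 1; 27^4 ≡ 1 (mod 40).
So |⟨27⟩| = 4.

4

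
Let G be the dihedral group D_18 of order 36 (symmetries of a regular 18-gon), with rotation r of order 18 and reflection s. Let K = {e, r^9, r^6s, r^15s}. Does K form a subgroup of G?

Yes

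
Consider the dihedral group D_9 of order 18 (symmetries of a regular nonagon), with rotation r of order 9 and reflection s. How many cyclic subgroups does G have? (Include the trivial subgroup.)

12

Each element a generates a cyclic subgroup ⟨a⟩; distinct elements may generate the same one (a cyclic group of order d has φ(d) generators).
Cyclic subgroups by order — order 1: 1; order 2: 9; order 3: 1; order 9: 1.
Total: 12.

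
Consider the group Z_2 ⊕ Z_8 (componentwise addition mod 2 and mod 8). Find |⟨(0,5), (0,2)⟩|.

|⟨(0,5)⟩| = 8 and |⟨(0,2)⟩| = 4, so |H| is a multiple of lcm(8, 4) = 8 and divides |G| = 16.
Closing under the operation: H = {(0,0), (0,1), (0,2), (0,3), (0,4), (0,5), (0,6), (0,7)}, so |H| = 8.

8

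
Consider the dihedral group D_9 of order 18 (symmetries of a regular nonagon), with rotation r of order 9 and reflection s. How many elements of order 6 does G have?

No element of G has order 6 (even though 6 | 18).

0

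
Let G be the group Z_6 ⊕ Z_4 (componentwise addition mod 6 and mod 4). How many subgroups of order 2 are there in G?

3

|G| = 24 and 2 | 24, so subgroups of order 2 are possible by Lagrange.
The subgroups of order 2 are: {(0,0), (0,2)}; {(0,0), (3,0)}; {(0,0), (3,2)}.
So G has 3 subgroups of order 2.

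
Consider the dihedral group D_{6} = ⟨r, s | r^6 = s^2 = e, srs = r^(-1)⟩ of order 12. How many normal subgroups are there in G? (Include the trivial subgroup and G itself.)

7

G has 16 subgroups. Checking conjugation-invariance by order — order 1: 1/1 normal; order 2: 1/7 normal; order 3: 1/1 normal; order 4: 0/3 normal; order 6: 3/3 normal; order 12: 1/1 normal.
Total normal subgroups: 7.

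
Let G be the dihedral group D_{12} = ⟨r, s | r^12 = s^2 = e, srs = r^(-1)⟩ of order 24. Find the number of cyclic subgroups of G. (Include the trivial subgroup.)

18

Group the elements of G by the cyclic subgroup they generate; each cyclic subgroup of order d accounts for φ(d) elements.
Cyclic subgroups by order — order 1: 1; order 2: 13; order 3: 1; order 4: 1; order 6: 1; order 12: 1.
Total: 18.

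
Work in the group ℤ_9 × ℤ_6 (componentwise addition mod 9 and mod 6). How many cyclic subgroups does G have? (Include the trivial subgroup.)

Each element a generates a cyclic subgroup ⟨a⟩; distinct elements may generate the same one (a cyclic group of order d has φ(d) generators).
Cyclic subgroups by order — order 1: 1; order 2: 1; order 3: 4; order 6: 4; order 9: 3; order 18: 3.
Total: 16.

16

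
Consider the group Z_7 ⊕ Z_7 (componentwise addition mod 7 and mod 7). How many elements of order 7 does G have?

48

An element (a,b) has order lcm(ord(a), ord(b)); count pairs with lcm equal to 7.
Enumerating gives 48 such elements.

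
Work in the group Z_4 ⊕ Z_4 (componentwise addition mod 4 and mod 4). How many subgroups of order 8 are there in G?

|G| = 16 and 8 | 16, so subgroups of order 8 are possible by Lagrange.
The subgroups of order 8 are: {(0,0), (0,1), (0,2), (0,3), (2,0), (2,1), (2,2), (2,3)}; {(0,0), (0,2), (1,0), (1,2), (2,0), (2,2), (3,0), (3,2)}; {(0,0), (0,2), (1,1), (1,3), (2,0), (2,2), (3,1), (3,3)}.
So G has 3 subgroups of order 8.

3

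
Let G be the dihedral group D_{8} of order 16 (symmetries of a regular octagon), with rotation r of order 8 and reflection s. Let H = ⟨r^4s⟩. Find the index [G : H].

8

|⟨r^4s⟩| = 2 and |G| = 16.
By Lagrange, [G : H] = |G|/|H| = 16/2 = 8.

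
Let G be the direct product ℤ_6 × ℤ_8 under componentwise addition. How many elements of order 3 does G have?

2

An element (a,b) has order lcm(ord(a), ord(b)); count pairs with lcm equal to 3.
Enumerating gives 2 such elements.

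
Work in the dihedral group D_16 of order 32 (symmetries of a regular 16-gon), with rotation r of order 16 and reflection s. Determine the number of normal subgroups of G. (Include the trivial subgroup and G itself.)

8

G has 36 subgroups. Checking conjugation-invariance by order — order 1: 1/1 normal; order 2: 1/17 normal; order 4: 1/9 normal; order 8: 1/5 normal; order 16: 3/3 normal; order 32: 1/1 normal.
Total normal subgroups: 8.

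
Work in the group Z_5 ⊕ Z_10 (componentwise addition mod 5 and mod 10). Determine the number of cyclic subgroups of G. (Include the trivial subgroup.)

A cyclic subgroup of order d is generated by each of its φ(d) elements of order d, so the cyclic subgroups of order d number (#elements of order d)/φ(d).
Cyclic subgroups by order — order 1: 1; order 2: 1; order 5: 6; order 10: 6.
Total: 14.

14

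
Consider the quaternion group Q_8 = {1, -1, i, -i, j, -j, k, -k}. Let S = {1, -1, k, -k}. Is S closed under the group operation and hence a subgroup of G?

Yes

|S| = 4 divides |G| = 8, consistent with Lagrange.
S contains the identity, every element's inverse is in S, and S is closed under ·: it is a subgroup.
In fact S = ⟨-k⟩.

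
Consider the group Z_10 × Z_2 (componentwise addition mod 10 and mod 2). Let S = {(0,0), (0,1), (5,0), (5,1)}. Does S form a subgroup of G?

|S| = 4 divides |G| = 20, consistent with Lagrange.
S contains the identity, every element's inverse is in S, and S is closed under +: it is a subgroup.

Yes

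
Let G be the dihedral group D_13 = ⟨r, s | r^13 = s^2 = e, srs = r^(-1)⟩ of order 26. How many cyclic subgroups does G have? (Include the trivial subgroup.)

A cyclic subgroup of order d is generated by each of its φ(d) elements of order d, so the cyclic subgroups of order d number (#elements of order d)/φ(d).
Cyclic subgroups by order — order 1: 1; order 2: 13; order 13: 1.
Total: 15.

15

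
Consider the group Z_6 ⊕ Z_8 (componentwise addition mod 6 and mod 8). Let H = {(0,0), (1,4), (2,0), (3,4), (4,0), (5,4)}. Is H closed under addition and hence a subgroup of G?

|H| = 6 divides |G| = 48, consistent with Lagrange.
H contains the identity, every element's inverse is in H, and H is closed under +: it is a subgroup.
In fact H = ⟨(5,4)⟩.

Yes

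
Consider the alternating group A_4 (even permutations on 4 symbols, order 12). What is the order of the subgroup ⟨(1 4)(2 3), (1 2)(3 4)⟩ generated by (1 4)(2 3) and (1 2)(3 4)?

|⟨(1 4)(2 3)⟩| = 2 and |⟨(1 2)(3 4)⟩| = 2, so |H| is a multiple of lcm(2, 2) = 2 and divides |G| = 12.
Closing under the operation: H = {e, (1 2)(3 4), (1 3)(2 4), (1 4)(2 3)}, so |H| = 4.

4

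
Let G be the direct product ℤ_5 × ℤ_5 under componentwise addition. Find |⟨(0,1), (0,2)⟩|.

5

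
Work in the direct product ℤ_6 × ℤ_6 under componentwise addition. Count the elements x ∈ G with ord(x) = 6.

An element (a,b) has order lcm(ord(a), ord(b)); count pairs with lcm equal to 6.
Enumerating gives 24 such elements.

24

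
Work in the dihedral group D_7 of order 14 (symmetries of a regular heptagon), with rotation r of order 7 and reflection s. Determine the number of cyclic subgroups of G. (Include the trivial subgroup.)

A cyclic subgroup of order d is generated by each of its φ(d) elements of order d, so the cyclic subgroups of order d number (#elements of order d)/φ(d).
Cyclic subgroups by order — order 1: 1; order 2: 7; order 7: 1.
Total: 9.

9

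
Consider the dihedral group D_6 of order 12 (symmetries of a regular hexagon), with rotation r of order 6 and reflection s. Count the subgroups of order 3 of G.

1

|G| = 12 and 3 | 12, so subgroups of order 3 are possible by Lagrange.
The subgroups of order 3 are: {e, r^2, r^4}.
So G has 1 subgroup of order 3.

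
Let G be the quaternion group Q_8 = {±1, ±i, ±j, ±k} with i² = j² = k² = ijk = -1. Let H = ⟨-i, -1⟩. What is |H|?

4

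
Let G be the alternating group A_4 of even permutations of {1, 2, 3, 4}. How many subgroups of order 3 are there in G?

4

|G| = 12 and 3 | 12, so subgroups of order 3 are possible by Lagrange.
The subgroups of order 3 are: {e, (1 2 3), (1 3 2)}; {e, (1 2 4), (1 4 2)}; {e, (1 3 4), (1 4 3)}; {e, (2 3 4), (2 4 3)}.
So G has 4 subgroups of order 3.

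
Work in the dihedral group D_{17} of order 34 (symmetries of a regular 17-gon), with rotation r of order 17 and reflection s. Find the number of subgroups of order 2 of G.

|G| = 34 and 2 | 34, so subgroups of order 2 are possible by Lagrange.
The subgroups of order 2 are: {e, r^10s}; {e, r^11s}; {e, r^12s}; {e, r^13s}; … (17 in all).
So G has 17 subgroups of order 2.

17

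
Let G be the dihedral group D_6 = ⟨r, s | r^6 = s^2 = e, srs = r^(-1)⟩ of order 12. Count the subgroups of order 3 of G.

1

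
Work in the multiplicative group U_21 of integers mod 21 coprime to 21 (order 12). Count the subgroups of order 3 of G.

|G| = 12 and 3 | 12, so subgroups of order 3 are possible by Lagrange.
The subgroups of order 3 are: {1, 4, 16}.
So G has 1 subgroup of order 3.

1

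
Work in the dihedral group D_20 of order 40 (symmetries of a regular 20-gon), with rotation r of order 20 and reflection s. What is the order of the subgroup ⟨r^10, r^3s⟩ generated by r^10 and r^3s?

|⟨r^10⟩| = 2 and |⟨r^3s⟩| = 2, so |H| is a multiple of lcm(2, 2) = 2 and divides |G| = 40.
Closing under the operation: H = {e, r^10, r^3s, r^13s}, so |H| = 4.

4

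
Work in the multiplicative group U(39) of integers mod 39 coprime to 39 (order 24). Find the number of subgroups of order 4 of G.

|G| = 24 and 4 | 24, so subgroups of order 4 are possible by Lagrange.
The subgroups of order 4 are: {1, 14, 25, 38}; {1, 25, 31, 34}; {1, 5, 8, 25}.
So G has 3 subgroups of order 4.

3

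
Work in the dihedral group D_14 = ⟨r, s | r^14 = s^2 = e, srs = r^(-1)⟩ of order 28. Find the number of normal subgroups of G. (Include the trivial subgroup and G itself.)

7

G has 28 subgroups. Checking conjugation-invariance by order — order 1: 1/1 normal; order 2: 1/15 normal; order 4: 0/7 normal; order 7: 1/1 normal; order 14: 3/3 normal; order 28: 1/1 normal.
Total normal subgroups: 7.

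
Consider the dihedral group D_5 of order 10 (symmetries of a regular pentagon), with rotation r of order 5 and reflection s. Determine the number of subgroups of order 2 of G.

5

|G| = 10 and 2 | 10, so subgroups of order 2 are possible by Lagrange.
The subgroups of order 2 are: {e, r^2s}; {e, r^3s}; {e, r^4s}; {e, rs}; … (5 in all).
So G has 5 subgroups of order 2.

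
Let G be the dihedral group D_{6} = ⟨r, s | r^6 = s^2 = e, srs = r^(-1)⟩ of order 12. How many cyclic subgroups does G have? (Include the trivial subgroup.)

Group the elements of G by the cyclic subgroup they generate; each cyclic subgroup of order d accounts for φ(d) elements.
Cyclic subgroups by order — order 1: 1; order 2: 7; order 3: 1; order 6: 1.
Total: 10.

10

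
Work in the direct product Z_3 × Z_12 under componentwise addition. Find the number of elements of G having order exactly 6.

An element (a,b) has order lcm(ord(a), ord(b)); count pairs with lcm equal to 6.
Enumerating gives 8 such elements.

8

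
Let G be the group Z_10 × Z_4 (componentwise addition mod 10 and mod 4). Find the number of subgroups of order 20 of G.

|G| = 40 and 20 | 40, so subgroups of order 20 are possible by Lagrange.
The subgroups of order 20 are: {(0,0), (0,1), (0,2), (0,3), (2,0), (2,1), (2,2), (2,3), (4,0), (4,1), (4,2), (4,3), (6,0), (6,1), (6,2), (6,3), (8,0), (8,1), (8,2), (8,3)}; {(0,0), (0,2), (1,0), (1,2), (2,0), (2,2), (3,0), (3,2), (4,0), (4,2), (5,0), (5,2), (6,0), (6,2), (7,0), (7,2), (8,0), (8,2), (9,0), (9,2)}; {(0,0), (0,2), (1,1), (1,3), (2,0), (2,2), (3,1), (3,3), (4,0), (4,2), (5,1), (5,3), (6,0), (6,2), (7,1), (7,3), (8,0), (8,2), (9,1), (9,3)}.
So G has 3 subgroups of order 20.

3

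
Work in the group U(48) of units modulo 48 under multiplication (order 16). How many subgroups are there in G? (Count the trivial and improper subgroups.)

27

|G| = 16, so by Lagrange every subgroup order divides 16. Divisors: 1, 2, 4, 8, 16.
Subgroups by order — order 1: 1; order 2: 7; order 4: 11; order 8: 7; order 16: 1.
Total: 1 + 7 + 11 + 7 + 1 = 27.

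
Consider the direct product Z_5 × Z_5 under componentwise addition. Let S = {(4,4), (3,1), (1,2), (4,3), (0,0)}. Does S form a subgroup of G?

No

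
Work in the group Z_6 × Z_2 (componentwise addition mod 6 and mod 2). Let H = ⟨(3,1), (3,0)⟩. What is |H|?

4

|⟨(3,1)⟩| = 2 and |⟨(3,0)⟩| = 2, so |H| is a multiple of lcm(2, 2) = 2 and divides |G| = 12.
Closing under the operation: H = {(0,0), (0,1), (3,0), (3,1)}, so |H| = 4.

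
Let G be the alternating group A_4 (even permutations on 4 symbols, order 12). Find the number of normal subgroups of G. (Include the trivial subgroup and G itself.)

3

G has 10 subgroups. Checking conjugation-invariance by order — order 1: 1/1 normal; order 2: 0/3 normal; order 3: 0/4 normal; order 4: 1/1 normal; order 12: 1/1 normal.
Total normal subgroups: 3.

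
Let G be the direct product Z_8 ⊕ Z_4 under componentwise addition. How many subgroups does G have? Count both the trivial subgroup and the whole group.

22

|G| = 32, so by Lagrange every subgroup order divides 32. Divisors: 1, 2, 4, 8, 16, 32.
Subgroups by order — order 1: 1; order 2: 3; order 4: 7; order 8: 7; order 16: 3; order 32: 1.
Total: 1 + 3 + 7 + 7 + 3 + 1 = 22.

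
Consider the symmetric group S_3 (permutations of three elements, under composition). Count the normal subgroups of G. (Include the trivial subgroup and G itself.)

G has 6 subgroups. Checking conjugation-invariance by order — order 1: 1/1 normal; order 2: 0/3 normal; order 3: 1/1 normal; order 6: 1/1 normal.
Total normal subgroups: 3.

3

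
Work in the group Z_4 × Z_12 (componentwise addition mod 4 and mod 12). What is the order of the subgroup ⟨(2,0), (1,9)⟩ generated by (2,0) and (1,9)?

8

|⟨(2,0)⟩| = 2 and |⟨(1,9)⟩| = 4, so |H| is a multiple of lcm(2, 4) = 4 and divides |G| = 48.
Closing under the operation: H = {(0,0), (0,6), (1,3), (1,9), (2,0), (2,6), (3,3), (3,9)}, so |H| = 8.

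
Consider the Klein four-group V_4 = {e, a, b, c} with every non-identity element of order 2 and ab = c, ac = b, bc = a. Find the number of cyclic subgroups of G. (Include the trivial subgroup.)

Each element a generates a cyclic subgroup ⟨a⟩; distinct elements may generate the same one (a cyclic group of order d has φ(d) generators).
Cyclic subgroups by order — order 1: 1; order 2: 3.
Total: 4.

4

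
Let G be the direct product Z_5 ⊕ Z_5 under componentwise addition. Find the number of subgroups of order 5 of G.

|G| = 25 and 5 | 25, so subgroups of order 5 are possible by Lagrange.
The subgroups of order 5 are: {(0,0), (0,1), (0,2), (0,3), (0,4)}; {(0,0), (1,0), (2,0), (3,0), (4,0)}; {(0,0), (1,1), (2,2), (3,3), (4,4)}; {(0,0), (1,2), (2,4), (3,1), (4,3)}; … (6 in all).
So G has 6 subgroups of order 5.

6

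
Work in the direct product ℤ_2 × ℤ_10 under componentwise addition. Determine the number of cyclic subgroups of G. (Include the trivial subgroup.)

8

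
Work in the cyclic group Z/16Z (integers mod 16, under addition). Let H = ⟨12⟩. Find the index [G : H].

|⟨12⟩| = 4 and |G| = 16.
By Lagrange, [G : H] = |G|/|H| = 16/4 = 4.

4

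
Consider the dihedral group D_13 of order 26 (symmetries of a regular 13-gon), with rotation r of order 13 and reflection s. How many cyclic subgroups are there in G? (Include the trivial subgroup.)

15

Group the elements of G by the cyclic subgroup they generate; each cyclic subgroup of order d accounts for φ(d) elements.
Cyclic subgroups by order — order 1: 1; order 2: 13; order 13: 1.
Total: 15.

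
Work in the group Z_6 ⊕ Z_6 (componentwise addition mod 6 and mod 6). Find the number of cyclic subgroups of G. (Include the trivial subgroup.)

20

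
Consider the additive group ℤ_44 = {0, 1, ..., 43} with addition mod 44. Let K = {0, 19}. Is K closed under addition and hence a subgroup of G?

No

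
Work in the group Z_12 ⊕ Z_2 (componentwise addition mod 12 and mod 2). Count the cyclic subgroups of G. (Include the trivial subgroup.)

Group the elements of G by the cyclic subgroup they generate; each cyclic subgroup of order d accounts for φ(d) elements.
Cyclic subgroups by order — order 1: 1; order 2: 3; order 3: 1; order 4: 2; order 6: 3; order 12: 2.
Total: 12.

12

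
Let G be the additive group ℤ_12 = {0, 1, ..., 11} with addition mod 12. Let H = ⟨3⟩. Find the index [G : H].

|⟨3⟩| = 4 and |G| = 12.
By Lagrange, [G : H] = |G|/|H| = 12/4 = 3.

3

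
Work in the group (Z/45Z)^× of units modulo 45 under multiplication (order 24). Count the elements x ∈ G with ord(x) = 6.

6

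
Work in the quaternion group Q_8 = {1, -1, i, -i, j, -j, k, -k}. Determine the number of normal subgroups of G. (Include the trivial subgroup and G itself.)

6

G has 6 subgroups. Checking conjugation-invariance by order — order 1: 1/1 normal; order 2: 1/1 normal; order 4: 3/3 normal; order 8: 1/1 normal.
Total normal subgroups: 6.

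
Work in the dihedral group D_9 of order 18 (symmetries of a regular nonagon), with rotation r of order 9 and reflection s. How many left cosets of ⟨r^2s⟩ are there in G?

|⟨r^2s⟩| = 2 and |G| = 18.
By Lagrange, [G : H] = |G|/|H| = 18/2 = 9.

9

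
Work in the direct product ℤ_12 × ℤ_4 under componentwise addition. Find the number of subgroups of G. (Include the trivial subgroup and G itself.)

30

|G| = 48, so by Lagrange every subgroup order divides 48. Divisors: 1, 2, 3, 4, 6, 8, 12, 16, 24, 48.
Subgroups by order — order 1: 1; order 2: 3; order 3: 1; order 4: 7; order 6: 3; order 8: 3; order 12: 7; order 16: 1; order 24: 3; order 48: 1.
Total: 1 + 3 + 1 + 7 + 3 + 3 + 7 + 1 + 3 + 1 = 30.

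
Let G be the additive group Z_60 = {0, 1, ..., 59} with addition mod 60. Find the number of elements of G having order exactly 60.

In a cyclic group of order 60, the number of elements of order d (for d | 60) is φ(d).
φ(60) = 16.

16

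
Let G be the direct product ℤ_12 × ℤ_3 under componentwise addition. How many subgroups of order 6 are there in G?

|G| = 36 and 6 | 36, so subgroups of order 6 are possible by Lagrange.
The subgroups of order 6 are: {(0,0), (0,1), (0,2), (6,0), (6,1), (6,2)}; {(0,0), (2,0), (4,0), (6,0), (8,0), (10,0)}; {(0,0), (2,2), (4,1), (6,0), (8,2), (10,1)}; {(0,0), (2,1), (4,2), (6,0), (8,1), (10,2)}.
So G has 4 subgroups of order 6.

4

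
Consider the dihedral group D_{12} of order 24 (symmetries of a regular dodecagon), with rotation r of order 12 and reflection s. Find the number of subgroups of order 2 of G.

13

|G| = 24 and 2 | 24, so subgroups of order 2 are possible by Lagrange.
The subgroups of order 2 are: {e, r^10s}; {e, r^11s}; {e, r^2s}; {e, r^3s}; … (13 in all).
So G has 13 subgroups of order 2.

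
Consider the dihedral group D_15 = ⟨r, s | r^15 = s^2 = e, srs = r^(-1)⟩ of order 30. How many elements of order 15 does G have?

The elements of order 15 are: r, r^2, r^4, r^7, r^8, r^11, r^13, r^14.
That's 8.

8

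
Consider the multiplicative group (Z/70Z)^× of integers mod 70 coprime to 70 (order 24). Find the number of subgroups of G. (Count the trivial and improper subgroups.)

16

|G| = 24, so by Lagrange every subgroup order divides 24. Divisors: 1, 2, 3, 4, 6, 8, 12, 24.
Subgroups by order — order 1: 1; order 2: 3; order 3: 1; order 4: 3; order 6: 3; order 8: 1; order 12: 3; order 24: 1.
Total: 1 + 3 + 1 + 3 + 3 + 1 + 3 + 1 = 16.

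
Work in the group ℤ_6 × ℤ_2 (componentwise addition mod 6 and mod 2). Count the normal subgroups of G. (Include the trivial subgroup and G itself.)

G is abelian, so every subgroup is normal.
G has 10 subgroups in total, hence 10 normal subgroups.

10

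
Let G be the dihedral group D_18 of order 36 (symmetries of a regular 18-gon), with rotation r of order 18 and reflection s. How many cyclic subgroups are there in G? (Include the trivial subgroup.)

Each element a generates a cyclic subgroup ⟨a⟩; distinct elements may generate the same one (a cyclic group of order d has φ(d) generators).
Cyclic subgroups by order — order 1: 1; order 2: 19; order 3: 1; order 6: 1; order 9: 1; order 18: 1.
Total: 24.

24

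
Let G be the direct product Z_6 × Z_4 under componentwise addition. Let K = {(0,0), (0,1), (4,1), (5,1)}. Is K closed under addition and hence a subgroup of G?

No

(0,1) ∈ K but its inverse (0,3) ∉ K, so K is not a subgroup.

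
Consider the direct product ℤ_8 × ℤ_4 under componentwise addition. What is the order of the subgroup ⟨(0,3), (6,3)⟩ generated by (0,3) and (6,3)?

16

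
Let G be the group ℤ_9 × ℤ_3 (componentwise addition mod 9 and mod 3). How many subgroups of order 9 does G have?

4

|G| = 27 and 9 | 27, so subgroups of order 9 are possible by Lagrange.
The subgroups of order 9 are: {(0,0), (0,1), (0,2), (3,0), (3,1), (3,2), (6,0), (6,1), (6,2)}; {(0,0), (1,0), (2,0), (3,0), (4,0), (5,0), (6,0), (7,0), (8,0)}; {(0,0), (1,1), (2,2), (3,0), (4,1), (5,2), (6,0), (7,1), (8,2)}; {(0,0), (1,2), (2,1), (3,0), (4,2), (5,1), (6,0), (7,2), (8,1)}.
So G has 4 subgroups of order 9.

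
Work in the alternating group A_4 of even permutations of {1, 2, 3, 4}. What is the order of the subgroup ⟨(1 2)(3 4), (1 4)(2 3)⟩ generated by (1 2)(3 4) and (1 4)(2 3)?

4

|⟨(1 2)(3 4)⟩| = 2 and |⟨(1 4)(2 3)⟩| = 2, so |H| is a multiple of lcm(2, 2) = 2 and divides |G| = 12.
Closing under the operation: H = {e, (1 2)(3 4), (1 3)(2 4), (1 4)(2 3)}, so |H| = 4.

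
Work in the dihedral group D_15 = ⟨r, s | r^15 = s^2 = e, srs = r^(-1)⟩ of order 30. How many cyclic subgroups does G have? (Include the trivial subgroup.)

19

Each element a generates a cyclic subgroup ⟨a⟩; distinct elements may generate the same one (a cyclic group of order d has φ(d) generators).
Cyclic subgroups by order — order 1: 1; order 2: 15; order 3: 1; order 5: 1; order 15: 1.
Total: 19.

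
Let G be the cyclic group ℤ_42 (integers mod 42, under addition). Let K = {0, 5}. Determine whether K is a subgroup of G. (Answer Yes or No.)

5 ∈ K but its inverse 37 ∉ K, so K is not a subgroup.

No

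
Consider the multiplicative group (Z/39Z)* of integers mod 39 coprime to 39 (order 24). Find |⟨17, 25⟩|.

|⟨17⟩| = 6 and |⟨25⟩| = 2, so |H| is a multiple of lcm(6, 2) = 6 and divides |G| = 24.
Closing under the operation: H = {1, 4, 10, 14, 16, 17, 22, 23, 25, 29, 35, 38}, so |H| = 12.

12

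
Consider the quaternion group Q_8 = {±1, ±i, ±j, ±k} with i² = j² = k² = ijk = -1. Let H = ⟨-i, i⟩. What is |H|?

|⟨-i⟩| = 4 and |⟨i⟩| = 4, so |H| is a multiple of lcm(4, 4) = 4 and divides |G| = 8.
Closing under the operation: H = {1, -1, i, -i}, so |H| = 4.

4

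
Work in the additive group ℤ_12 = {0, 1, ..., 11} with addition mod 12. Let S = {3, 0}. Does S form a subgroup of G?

No

3 ∈ S but its inverse 9 ∉ S, so S is not a subgroup.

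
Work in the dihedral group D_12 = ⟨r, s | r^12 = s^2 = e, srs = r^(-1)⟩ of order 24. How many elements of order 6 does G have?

2

The elements of order 6 are: r^2, r^10.
That's 2.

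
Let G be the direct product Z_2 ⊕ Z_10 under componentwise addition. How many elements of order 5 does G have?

4

An element (a,b) has order lcm(ord(a), ord(b)); count pairs with lcm equal to 5.
Enumerating gives 4 such elements.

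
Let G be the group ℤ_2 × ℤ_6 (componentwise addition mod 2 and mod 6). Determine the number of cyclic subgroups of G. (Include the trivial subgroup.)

A cyclic subgroup of order d is generated by each of its φ(d) elements of order d, so the cyclic subgroups of order d number (#elements of order d)/φ(d).
Cyclic subgroups by order — order 1: 1; order 2: 3; order 3: 1; order 6: 3.
Total: 8.

8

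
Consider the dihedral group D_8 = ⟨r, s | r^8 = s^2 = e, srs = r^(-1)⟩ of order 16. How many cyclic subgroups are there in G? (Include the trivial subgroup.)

12

Each element a generates a cyclic subgroup ⟨a⟩; distinct elements may generate the same one (a cyclic group of order d has φ(d) generators).
Cyclic subgroups by order — order 1: 1; order 2: 9; order 4: 1; order 8: 1.
Total: 12.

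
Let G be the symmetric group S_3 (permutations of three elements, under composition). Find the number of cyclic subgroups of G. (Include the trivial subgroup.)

Group the elements of G by the cyclic subgroup they generate; each cyclic subgroup of order d accounts for φ(d) elements.
Cyclic subgroups by order — order 1: 1; order 2: 3; order 3: 1.
Total: 5.

5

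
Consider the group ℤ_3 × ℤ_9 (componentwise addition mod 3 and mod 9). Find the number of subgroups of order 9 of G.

4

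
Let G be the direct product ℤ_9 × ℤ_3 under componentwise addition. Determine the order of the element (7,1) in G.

9

The order of (7,1) in Z_9 × Z_3 is lcm(ord(7) in Z_9, ord(1) in Z_3).
ord(7) = 9 and ord(1) = 3, so |⟨(7,1)⟩| = lcm(9, 3) = 9.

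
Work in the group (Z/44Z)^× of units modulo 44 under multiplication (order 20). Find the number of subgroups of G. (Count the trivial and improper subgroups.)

|G| = 20, so by Lagrange every subgroup order divides 20. Divisors: 1, 2, 4, 5, 10, 20.
Subgroups by order — order 1: 1; order 2: 3; order 4: 1; order 5: 1; order 10: 3; order 20: 1.
Total: 1 + 3 + 1 + 1 + 3 + 1 = 10.

10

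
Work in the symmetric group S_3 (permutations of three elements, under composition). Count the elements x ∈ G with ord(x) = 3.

2

The elements of order 3 are: (1 2 3), (1 3 2).
That's 2.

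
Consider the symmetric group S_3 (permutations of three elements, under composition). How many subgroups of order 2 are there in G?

3

|G| = 6 and 2 | 6, so subgroups of order 2 are possible by Lagrange.
The subgroups of order 2 are: {e, (1 2)}; {e, (1 3)}; {e, (2 3)}.
So G has 3 subgroups of order 2.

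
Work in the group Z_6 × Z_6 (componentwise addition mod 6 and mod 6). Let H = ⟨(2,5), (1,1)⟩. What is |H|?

|⟨(2,5)⟩| = 6 and |⟨(1,1)⟩| = 6, so |H| is a multiple of lcm(6, 6) = 6 and divides |G| = 36.
Closing under the operation: H = {(0,0), (0,3), (1,1), (1,4), (2,2), (2,5), (3,0), (3,3), (4,1), (4,4), (5,2), (5,5)}, so |H| = 12.

12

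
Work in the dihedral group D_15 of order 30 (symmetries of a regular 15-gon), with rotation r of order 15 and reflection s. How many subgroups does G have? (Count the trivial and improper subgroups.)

28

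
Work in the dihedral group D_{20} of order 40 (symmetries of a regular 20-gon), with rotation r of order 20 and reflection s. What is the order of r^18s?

Computing powers of r^18s: the smallest k with (r^18s)^k = e is k = 2.

2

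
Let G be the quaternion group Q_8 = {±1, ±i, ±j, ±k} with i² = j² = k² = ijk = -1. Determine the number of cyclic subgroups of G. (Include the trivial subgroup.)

A cyclic subgroup of order d is generated by each of its φ(d) elements of order d, so the cyclic subgroups of order d number (#elements of order d)/φ(d).
Cyclic subgroups by order — order 1: 1; order 2: 1; order 4: 3.
Total: 5.

5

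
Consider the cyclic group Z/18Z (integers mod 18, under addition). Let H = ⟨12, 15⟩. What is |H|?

6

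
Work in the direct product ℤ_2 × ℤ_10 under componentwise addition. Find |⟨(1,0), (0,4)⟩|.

10

|⟨(1,0)⟩| = 2 and |⟨(0,4)⟩| = 5, so |H| is a multiple of lcm(2, 5) = 10 and divides |G| = 20.
Closing under the operation: H = {(0,0), (0,2), (0,4), (0,6), (0,8), (1,0), (1,2), (1,4), (1,6), (1,8)}, so |H| = 10.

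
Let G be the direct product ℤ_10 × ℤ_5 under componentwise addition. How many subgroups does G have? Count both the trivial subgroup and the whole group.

|G| = 50, so by Lagrange every subgroup order divides 50. Divisors: 1, 2, 5, 10, 25, 50.
Subgroups by order — order 1: 1; order 2: 1; order 5: 6; order 10: 6; order 25: 1; order 50: 1.
Total: 1 + 1 + 6 + 6 + 1 + 1 = 16.

16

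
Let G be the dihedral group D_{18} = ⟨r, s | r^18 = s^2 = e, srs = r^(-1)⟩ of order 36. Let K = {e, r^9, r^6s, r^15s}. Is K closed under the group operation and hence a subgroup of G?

Yes

|K| = 4 divides |G| = 36, consistent with Lagrange.
K contains the identity, every element's inverse is in K, and K is closed under ·: it is a subgroup.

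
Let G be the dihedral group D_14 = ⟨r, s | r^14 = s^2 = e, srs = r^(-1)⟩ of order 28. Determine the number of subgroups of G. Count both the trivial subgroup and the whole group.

28

|G| = 28, so by Lagrange every subgroup order divides 28. Divisors: 1, 2, 4, 7, 14, 28.
Subgroups by order — order 1: 1; order 2: 15; order 4: 7; order 7: 1; order 14: 3; order 28: 1.
Total: 1 + 15 + 7 + 1 + 3 + 1 = 28.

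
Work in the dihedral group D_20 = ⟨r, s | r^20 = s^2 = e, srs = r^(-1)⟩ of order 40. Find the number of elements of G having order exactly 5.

The elements of order 5 are: r^4, r^8, r^12, r^16.
That's 4.

4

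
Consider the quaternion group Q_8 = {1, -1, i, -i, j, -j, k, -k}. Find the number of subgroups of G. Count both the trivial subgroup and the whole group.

6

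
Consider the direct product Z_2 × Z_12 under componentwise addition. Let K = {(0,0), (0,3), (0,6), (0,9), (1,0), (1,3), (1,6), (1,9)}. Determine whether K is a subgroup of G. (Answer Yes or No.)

Yes

|K| = 8 divides |G| = 24, consistent with Lagrange.
K contains the identity, every element's inverse is in K, and K is closed under +: it is a subgroup.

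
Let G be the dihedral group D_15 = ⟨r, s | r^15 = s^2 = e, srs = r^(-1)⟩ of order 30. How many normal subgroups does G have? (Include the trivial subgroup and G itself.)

5

G has 28 subgroups. Checking conjugation-invariance by order — order 1: 1/1 normal; order 2: 0/15 normal; order 3: 1/1 normal; order 5: 1/1 normal; order 6: 0/5 normal; order 10: 0/3 normal; order 15: 1/1 normal; order 30: 1/1 normal.
Total normal subgroups: 5.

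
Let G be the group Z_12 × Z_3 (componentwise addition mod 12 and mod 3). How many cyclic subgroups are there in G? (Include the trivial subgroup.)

Group the elements of G by the cyclic subgroup they generate; each cyclic subgroup of order d accounts for φ(d) elements.
Cyclic subgroups by order — order 1: 1; order 2: 1; order 3: 4; order 4: 1; order 6: 4; order 12: 4.
Total: 15.

15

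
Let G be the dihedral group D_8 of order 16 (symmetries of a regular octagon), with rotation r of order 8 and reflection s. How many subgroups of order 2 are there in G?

|G| = 16 and 2 | 16, so subgroups of order 2 are possible by Lagrange.
The subgroups of order 2 are: {e, r^2s}; {e, r^3s}; {e, r^4}; {e, r^4s}; … (9 in all).
So G has 9 subgroups of order 2.

9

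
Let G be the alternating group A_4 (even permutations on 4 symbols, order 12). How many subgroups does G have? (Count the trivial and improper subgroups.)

|G| = 12, so by Lagrange every subgroup order divides 12. Divisors: 1, 2, 3, 4, 6, 12.
Subgroups by order — order 1: 1; order 2: 3; order 3: 4; order 4: 1; order 6: 0; order 12: 1.
Total: 1 + 3 + 4 + 1 + 0 + 1 = 10.

10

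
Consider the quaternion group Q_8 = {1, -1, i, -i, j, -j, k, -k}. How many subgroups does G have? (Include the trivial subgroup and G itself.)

6

|G| = 8, so by Lagrange every subgroup order divides 8. Divisors: 1, 2, 4, 8.
Subgroups by order — order 1: 1; order 2: 1; order 4: 3; order 8: 1.
Total: 1 + 1 + 3 + 1 = 6.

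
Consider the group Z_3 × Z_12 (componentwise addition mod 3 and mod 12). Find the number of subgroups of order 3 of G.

4

|G| = 36 and 3 | 36, so subgroups of order 3 are possible by Lagrange.
The subgroups of order 3 are: {(0,0), (0,4), (0,8)}; {(0,0), (1,0), (2,0)}; {(0,0), (1,4), (2,8)}; {(0,0), (1,8), (2,4)}.
So G has 4 subgroups of order 3.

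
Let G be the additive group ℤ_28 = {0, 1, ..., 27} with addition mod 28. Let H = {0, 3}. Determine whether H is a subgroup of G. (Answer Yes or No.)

3 ∈ H but its inverse 25 ∉ H, so H is not a subgroup.

No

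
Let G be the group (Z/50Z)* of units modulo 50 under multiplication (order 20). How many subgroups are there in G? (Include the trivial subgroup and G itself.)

6

|G| = 20, so by Lagrange every subgroup order divides 20. Divisors: 1, 2, 4, 5, 10, 20.
Subgroups by order — order 1: 1; order 2: 1; order 4: 1; order 5: 1; order 10: 1; order 20: 1.
Total: 1 + 1 + 1 + 1 + 1 + 1 = 6.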